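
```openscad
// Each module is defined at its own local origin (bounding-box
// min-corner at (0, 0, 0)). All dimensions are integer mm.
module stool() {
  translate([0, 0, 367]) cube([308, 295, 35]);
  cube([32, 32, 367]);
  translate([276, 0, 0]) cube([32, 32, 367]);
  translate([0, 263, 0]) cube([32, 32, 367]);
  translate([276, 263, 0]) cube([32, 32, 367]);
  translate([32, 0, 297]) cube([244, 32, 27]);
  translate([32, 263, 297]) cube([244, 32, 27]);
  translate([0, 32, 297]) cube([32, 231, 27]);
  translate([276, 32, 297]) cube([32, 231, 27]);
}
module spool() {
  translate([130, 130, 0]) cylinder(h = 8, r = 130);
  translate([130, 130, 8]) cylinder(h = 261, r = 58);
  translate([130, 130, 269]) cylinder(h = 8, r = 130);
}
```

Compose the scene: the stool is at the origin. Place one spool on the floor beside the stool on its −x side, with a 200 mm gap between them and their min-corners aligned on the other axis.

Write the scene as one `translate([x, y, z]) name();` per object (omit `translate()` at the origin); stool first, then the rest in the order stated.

stool();
translate([-460, 0, 0]) spool();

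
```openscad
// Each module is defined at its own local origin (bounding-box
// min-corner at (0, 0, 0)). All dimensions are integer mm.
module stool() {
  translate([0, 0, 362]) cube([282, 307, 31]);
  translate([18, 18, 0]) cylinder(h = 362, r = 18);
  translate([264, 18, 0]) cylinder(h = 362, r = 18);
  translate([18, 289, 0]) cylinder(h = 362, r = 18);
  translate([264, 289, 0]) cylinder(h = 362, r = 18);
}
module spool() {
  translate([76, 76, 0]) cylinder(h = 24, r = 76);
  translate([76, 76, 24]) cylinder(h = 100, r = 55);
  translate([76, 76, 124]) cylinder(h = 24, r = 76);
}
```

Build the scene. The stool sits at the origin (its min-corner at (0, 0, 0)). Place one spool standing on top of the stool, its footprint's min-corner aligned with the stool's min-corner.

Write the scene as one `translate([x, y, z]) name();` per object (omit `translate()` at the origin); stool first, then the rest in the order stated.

stool();
translate([0, 0, 393]) spool();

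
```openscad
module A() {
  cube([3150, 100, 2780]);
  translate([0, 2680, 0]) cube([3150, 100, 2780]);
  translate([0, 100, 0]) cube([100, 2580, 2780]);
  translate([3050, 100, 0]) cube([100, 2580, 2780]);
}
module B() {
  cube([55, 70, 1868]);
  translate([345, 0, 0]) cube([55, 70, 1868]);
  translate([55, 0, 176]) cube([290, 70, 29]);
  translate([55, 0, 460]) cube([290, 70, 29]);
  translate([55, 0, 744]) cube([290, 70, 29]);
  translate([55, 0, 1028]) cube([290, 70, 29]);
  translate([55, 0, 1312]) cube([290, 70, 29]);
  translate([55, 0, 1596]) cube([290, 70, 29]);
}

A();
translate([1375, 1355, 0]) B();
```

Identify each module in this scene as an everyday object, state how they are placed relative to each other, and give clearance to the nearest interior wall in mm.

Clearances: x = 1275, y = 1255; minimum 1255 mm.

A is a house frame. B is a ladder. The ladder sits inside the house frame, centred. The clearance to the nearest interior wall is 1255 mm.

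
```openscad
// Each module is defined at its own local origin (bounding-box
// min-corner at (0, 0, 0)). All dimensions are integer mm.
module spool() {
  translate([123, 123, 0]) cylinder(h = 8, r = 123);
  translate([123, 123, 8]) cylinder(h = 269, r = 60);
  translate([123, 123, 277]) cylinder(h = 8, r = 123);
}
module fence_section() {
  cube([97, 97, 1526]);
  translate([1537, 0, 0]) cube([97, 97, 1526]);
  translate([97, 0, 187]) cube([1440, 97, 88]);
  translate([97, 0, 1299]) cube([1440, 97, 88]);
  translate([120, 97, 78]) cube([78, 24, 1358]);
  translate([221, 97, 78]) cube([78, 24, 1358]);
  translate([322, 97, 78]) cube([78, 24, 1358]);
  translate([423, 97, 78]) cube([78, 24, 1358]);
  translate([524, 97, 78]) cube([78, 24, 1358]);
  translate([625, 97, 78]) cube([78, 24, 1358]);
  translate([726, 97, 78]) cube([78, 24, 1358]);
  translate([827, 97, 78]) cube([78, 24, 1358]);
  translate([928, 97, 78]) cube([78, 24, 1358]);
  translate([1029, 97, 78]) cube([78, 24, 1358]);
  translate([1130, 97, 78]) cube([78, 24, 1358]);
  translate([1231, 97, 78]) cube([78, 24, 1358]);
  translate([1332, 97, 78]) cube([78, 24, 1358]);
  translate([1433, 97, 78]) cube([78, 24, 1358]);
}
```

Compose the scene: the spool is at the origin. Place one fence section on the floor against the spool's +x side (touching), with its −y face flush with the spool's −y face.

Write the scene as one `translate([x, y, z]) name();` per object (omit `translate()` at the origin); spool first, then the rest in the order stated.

spool();
translate([246, 0, 0]) fence_section();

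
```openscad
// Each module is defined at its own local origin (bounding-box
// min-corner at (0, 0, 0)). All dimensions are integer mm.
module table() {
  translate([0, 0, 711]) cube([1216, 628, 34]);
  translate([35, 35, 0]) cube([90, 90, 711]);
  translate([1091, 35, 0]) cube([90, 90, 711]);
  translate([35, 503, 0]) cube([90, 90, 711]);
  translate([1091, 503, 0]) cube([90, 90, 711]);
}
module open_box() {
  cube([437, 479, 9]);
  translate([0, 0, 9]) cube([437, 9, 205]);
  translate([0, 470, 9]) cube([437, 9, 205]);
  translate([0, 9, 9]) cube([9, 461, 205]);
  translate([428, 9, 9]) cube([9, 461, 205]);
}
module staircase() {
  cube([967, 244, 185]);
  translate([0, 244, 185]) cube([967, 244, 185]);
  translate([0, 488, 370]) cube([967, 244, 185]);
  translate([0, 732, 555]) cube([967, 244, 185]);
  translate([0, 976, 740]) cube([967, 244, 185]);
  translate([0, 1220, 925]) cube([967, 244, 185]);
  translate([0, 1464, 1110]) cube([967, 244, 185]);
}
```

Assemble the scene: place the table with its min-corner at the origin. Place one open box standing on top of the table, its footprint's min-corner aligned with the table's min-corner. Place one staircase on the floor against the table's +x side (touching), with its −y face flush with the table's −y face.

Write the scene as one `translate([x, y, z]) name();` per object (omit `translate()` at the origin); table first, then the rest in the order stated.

table();
translate([0, 0, 745]) open_box();
translate([1216, 0, 0]) staircase();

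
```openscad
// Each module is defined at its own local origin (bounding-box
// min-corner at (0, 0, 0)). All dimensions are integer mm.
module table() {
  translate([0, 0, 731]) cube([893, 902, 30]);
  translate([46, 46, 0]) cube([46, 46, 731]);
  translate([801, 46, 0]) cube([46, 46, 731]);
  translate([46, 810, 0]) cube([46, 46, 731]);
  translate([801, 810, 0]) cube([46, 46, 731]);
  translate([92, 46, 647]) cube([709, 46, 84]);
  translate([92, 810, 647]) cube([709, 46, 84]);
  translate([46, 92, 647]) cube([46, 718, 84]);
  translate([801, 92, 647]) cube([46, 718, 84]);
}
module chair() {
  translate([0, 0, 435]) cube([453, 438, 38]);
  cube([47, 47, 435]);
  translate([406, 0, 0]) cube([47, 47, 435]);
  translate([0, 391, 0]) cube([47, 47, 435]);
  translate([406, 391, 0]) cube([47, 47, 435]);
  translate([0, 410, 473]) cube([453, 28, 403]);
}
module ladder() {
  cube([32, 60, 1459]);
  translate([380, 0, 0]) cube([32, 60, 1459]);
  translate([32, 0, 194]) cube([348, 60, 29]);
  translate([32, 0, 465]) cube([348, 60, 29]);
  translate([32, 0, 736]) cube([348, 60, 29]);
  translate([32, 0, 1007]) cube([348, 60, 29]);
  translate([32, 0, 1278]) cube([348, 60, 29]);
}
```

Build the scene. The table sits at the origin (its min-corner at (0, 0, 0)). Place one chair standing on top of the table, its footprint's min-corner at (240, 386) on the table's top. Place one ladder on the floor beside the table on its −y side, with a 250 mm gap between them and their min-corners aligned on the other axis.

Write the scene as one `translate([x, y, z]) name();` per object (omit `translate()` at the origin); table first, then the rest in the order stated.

table();
translate([240, 386, 761]) chair();
translate([0, -310, 0]) ladder();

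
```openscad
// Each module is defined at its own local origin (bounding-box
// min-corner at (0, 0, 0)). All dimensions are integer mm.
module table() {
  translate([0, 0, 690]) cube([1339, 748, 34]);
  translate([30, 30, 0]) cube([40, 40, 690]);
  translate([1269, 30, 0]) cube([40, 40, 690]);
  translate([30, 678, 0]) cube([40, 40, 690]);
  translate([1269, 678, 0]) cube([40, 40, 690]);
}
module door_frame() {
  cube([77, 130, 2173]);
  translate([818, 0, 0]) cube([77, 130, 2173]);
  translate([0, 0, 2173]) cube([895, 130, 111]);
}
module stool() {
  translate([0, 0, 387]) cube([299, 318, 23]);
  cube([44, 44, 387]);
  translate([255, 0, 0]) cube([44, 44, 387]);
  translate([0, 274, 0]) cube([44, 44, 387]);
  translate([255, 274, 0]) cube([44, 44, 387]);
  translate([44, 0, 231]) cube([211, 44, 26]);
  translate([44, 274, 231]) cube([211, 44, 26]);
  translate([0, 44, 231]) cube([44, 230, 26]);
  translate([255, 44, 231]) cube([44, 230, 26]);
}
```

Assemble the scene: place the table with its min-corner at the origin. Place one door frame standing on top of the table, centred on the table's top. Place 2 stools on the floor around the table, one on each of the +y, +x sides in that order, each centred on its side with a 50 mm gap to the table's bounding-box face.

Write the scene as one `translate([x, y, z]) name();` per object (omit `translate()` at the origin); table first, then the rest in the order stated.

table();
translate([222, 309, 724]) door_frame();
translate([520, 798, 0]) stool();
translate([1389, 215, 0]) stool();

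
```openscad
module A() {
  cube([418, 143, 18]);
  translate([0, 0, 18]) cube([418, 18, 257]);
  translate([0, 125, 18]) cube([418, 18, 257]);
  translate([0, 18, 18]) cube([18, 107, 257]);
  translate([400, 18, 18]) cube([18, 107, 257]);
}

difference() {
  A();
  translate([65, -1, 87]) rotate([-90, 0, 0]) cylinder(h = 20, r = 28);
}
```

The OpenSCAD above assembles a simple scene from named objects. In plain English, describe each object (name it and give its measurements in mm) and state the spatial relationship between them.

A is an open-topped rectangular box: outside dimensions 418×143×275 mm, with a uniform wall and base thickness of 18 mm. The base is a full 418×143 slab on the floor; four walls sit on top of the base. The front and back walls (the −y and +y sides) span the full width; the two side walls fit between them.

The open box has a circular hole of radius 28 mm through its front wall, centred at (x = 65, z = 87).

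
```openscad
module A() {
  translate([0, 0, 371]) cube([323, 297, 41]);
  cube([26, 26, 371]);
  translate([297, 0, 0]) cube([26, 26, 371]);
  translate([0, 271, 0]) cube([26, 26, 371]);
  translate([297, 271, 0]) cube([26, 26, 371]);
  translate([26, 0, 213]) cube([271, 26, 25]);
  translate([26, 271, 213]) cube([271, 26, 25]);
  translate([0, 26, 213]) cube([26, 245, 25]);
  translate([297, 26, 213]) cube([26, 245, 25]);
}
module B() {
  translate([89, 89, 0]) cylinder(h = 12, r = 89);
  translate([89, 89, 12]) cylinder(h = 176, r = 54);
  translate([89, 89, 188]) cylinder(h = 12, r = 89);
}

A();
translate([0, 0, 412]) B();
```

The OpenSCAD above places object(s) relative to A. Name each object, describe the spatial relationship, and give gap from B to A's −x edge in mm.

A is a stool. B is a spool. The spool is on top of the stool. The gap from the spool to the stool's −x edge is 0 mm.

The spool's min-x is at 0; the stool's min-x is 0; gap = 0 mm.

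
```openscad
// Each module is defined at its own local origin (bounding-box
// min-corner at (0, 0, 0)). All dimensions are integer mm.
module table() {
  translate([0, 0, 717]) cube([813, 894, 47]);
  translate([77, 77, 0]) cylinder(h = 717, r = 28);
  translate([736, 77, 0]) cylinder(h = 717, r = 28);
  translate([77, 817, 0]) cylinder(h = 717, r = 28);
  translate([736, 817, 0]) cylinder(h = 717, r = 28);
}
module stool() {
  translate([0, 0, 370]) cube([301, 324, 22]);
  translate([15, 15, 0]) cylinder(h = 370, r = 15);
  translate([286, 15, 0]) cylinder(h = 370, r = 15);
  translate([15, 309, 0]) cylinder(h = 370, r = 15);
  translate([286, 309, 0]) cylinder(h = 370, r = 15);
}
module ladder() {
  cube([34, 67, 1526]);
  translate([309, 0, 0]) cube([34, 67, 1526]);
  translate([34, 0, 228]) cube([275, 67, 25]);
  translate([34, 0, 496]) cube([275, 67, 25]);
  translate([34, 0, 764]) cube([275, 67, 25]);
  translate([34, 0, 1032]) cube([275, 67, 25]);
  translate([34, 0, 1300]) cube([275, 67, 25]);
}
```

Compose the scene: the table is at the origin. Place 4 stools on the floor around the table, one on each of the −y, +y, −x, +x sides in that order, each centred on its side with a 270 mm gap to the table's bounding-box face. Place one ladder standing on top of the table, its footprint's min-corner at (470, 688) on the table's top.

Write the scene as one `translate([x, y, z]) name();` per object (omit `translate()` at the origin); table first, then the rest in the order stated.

table();
translate([256, -594, 0]) stool();
translate([256, 1164, 0]) stool();
translate([-571, 285, 0]) stool();
translate([1083, 285, 0]) stool();
translate([470, 688, 764]) ladder();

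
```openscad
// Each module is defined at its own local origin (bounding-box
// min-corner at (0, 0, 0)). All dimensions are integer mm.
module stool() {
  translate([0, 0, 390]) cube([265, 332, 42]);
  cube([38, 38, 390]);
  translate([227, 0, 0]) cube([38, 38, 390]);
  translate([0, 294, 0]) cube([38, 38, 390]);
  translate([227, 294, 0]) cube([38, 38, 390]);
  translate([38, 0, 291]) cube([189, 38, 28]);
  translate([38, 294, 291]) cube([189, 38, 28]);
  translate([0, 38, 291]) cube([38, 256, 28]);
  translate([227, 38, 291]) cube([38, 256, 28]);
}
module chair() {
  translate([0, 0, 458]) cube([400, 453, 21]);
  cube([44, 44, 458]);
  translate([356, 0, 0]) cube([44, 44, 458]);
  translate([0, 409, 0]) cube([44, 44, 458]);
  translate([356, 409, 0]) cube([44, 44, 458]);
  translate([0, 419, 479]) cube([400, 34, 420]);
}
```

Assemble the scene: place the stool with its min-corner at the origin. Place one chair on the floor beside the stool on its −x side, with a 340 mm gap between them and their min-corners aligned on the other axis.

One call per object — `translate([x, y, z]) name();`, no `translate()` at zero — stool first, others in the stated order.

stool();
translate([-740, 0, 0]) chair();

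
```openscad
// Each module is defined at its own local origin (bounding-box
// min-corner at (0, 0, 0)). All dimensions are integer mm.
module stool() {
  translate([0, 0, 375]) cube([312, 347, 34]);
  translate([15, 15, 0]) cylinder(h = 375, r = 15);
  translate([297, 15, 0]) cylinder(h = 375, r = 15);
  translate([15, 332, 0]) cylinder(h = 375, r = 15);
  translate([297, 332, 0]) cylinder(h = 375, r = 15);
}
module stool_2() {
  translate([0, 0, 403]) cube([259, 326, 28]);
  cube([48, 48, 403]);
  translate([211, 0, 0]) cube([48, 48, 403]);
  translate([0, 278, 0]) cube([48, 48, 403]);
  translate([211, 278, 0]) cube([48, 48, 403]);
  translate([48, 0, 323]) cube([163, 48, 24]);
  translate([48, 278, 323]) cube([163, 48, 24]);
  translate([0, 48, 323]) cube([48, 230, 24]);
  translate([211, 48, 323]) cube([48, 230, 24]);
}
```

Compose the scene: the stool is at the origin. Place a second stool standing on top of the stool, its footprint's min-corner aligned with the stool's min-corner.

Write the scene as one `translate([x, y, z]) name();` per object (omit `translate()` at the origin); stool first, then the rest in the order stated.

stool();
translate([0, 0, 409]) stool_2();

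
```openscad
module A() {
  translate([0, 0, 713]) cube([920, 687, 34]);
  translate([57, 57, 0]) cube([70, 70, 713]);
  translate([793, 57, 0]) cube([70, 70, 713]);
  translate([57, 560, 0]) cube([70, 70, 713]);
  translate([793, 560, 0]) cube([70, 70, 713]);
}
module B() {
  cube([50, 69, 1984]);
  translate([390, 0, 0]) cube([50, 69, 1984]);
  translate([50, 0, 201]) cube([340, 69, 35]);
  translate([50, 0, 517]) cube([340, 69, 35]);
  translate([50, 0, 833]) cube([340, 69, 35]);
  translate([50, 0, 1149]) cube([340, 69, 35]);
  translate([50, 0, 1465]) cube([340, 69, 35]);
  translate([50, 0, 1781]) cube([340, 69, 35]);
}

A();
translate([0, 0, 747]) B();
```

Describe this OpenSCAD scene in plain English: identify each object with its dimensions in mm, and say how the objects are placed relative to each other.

A is a table with a 920×687 mm rectangular top, 34 mm thick, top surface at z = 747 mm, supported by four 70×70 mm square legs, each inset 57 mm from the nearest pair of top edges, running from the floor.

B is a wooden ladder with two side rails of 50×69 mm section and 1984 mm height, set 440 mm apart overall. Between them run 6 rectangular rungs (69 mm deep, 35 mm thick), front faces flush with the rails' −y face. The bottom of the first rung is 201 mm above the floor and each subsequent rung is 316 mm higher than the one below.

The ladder is on top of the table.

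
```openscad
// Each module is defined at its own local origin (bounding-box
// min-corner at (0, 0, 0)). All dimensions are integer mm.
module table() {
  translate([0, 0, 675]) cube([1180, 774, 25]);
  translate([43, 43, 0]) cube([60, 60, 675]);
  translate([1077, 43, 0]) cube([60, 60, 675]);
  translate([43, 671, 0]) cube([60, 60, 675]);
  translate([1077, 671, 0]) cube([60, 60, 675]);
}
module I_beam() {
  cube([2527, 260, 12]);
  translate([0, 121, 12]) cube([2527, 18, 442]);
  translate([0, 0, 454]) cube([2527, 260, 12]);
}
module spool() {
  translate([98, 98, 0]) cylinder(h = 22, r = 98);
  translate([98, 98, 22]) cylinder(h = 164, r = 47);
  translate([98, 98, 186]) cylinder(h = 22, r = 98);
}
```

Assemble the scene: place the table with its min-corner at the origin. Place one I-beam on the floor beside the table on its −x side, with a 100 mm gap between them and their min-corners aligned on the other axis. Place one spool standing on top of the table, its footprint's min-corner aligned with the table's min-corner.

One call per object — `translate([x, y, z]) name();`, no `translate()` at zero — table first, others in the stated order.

table();
translate([-2627, 0, 0]) I_beam();
translate([0, 0, 700]) spool();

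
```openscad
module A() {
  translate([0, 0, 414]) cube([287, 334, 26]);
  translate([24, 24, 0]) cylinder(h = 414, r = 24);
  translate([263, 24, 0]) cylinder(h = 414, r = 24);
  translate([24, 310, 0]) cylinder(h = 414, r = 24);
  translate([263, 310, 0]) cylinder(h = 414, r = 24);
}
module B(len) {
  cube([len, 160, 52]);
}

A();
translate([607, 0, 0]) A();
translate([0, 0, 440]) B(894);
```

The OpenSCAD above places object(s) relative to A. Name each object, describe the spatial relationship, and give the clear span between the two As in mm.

A is a stool. B is a beam. A beam spans the tops of two stools. The clear span between the two stools is 320 mm.

Second stool starts at x = 607; first ends at x = 287; clear span = 607 − 287 = 320 mm.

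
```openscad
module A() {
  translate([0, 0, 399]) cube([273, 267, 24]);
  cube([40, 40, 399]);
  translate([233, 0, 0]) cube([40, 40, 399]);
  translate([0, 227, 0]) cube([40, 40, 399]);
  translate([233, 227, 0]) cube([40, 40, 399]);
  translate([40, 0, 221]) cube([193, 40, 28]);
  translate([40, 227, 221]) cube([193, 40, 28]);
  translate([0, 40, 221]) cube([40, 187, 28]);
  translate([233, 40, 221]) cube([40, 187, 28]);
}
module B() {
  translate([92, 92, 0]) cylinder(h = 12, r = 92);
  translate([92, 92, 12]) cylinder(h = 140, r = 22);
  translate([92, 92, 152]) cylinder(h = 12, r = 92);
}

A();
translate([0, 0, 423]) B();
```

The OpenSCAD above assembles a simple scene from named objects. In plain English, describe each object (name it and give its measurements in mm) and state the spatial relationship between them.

A is a four-legged stool. The seat is a 273×267×24 mm slab whose top surface is at z = 423 mm; four square legs, each 40×40 mm in cross-section, run from the floor (z = 0) to the underside of the seat, each flush with a corner of the seat. Four stretchers, 40 mm wide and 28 mm tall, connect adjacent legs with their undersides at z = 221 mm, each running between the inner faces of the legs it joins and aligned with the legs' outer faces on the other axis.

B is a spool: two coaxial disc flanges of radius 92 mm and thickness 12 mm, joined by a core cylinder of radius 22 mm and height 140 mm. The lower flange rests on z = 0 and the three cylinders share a vertical axis.

The spool is on top of the stool.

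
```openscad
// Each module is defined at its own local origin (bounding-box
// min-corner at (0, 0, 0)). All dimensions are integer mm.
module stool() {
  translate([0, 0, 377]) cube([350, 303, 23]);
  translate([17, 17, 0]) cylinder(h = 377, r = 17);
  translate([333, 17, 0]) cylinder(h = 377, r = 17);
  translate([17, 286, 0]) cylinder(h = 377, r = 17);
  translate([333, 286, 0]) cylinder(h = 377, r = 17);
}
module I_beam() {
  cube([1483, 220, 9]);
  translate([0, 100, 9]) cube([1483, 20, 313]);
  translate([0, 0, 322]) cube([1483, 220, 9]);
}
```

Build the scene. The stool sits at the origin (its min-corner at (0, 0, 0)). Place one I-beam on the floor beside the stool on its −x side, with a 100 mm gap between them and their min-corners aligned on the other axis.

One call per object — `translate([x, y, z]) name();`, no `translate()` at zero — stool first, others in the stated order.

stool();
translate([-1583, 0, 0]) I_beam();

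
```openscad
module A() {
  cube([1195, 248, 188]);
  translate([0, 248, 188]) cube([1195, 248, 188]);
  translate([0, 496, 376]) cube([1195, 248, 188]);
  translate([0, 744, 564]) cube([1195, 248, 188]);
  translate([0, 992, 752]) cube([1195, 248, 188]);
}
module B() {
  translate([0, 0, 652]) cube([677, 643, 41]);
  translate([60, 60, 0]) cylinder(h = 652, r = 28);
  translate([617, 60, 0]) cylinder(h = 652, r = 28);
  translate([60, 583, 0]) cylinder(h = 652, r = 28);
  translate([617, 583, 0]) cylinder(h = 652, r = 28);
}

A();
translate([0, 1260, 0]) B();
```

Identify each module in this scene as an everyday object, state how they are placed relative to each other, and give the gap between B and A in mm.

A is a staircase. B is a table. The table is on the floor beside the staircase on its +y side. The gap between the table and the staircase is 20 mm.

The table's nearest face is 20 mm from the staircase's +y face.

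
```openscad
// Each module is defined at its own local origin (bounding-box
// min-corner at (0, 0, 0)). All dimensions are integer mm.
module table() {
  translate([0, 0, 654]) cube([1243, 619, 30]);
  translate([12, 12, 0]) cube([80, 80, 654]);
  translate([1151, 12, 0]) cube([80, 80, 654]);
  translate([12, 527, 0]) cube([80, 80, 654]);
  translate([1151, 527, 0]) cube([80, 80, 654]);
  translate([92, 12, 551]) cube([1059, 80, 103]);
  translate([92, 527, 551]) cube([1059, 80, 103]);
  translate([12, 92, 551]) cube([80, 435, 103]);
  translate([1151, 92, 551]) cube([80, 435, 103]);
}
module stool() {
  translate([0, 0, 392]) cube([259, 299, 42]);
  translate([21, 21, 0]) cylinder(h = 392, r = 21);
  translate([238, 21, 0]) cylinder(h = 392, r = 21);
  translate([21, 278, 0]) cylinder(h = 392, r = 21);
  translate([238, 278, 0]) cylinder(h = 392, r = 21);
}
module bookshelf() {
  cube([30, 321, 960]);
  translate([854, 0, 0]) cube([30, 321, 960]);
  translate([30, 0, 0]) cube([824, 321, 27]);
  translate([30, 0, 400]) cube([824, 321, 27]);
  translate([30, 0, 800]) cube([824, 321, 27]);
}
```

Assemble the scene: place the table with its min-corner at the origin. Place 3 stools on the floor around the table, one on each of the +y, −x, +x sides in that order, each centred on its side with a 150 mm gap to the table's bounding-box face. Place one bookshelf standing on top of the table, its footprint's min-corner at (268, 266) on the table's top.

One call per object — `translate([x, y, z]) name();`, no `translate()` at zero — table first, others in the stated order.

table();
translate([492, 769, 0]) stool();
translate([-409, 160, 0]) stool();
translate([1393, 160, 0]) stool();
translate([268, 266, 684]) bookshelf();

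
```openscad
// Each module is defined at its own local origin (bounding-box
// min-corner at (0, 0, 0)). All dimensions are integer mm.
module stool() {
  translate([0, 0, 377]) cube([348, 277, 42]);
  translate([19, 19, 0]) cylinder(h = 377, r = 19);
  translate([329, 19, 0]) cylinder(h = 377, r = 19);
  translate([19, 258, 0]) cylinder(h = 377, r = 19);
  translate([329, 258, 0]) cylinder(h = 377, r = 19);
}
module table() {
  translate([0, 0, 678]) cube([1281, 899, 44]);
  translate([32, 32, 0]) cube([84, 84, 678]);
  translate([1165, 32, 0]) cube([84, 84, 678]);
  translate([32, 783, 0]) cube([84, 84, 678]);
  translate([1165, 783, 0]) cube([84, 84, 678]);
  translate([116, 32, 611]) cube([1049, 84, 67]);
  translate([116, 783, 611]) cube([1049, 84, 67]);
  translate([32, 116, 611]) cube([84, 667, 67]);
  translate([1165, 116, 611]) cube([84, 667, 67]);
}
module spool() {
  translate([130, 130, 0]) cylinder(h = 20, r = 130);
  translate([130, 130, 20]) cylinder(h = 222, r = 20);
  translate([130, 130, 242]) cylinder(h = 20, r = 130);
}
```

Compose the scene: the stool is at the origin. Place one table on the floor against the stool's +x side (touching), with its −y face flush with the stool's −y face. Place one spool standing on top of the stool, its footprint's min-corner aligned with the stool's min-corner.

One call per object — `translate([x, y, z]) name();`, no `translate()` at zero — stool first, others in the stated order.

stool();
translate([348, 0, 0]) table();
translate([0, 0, 419]) spool();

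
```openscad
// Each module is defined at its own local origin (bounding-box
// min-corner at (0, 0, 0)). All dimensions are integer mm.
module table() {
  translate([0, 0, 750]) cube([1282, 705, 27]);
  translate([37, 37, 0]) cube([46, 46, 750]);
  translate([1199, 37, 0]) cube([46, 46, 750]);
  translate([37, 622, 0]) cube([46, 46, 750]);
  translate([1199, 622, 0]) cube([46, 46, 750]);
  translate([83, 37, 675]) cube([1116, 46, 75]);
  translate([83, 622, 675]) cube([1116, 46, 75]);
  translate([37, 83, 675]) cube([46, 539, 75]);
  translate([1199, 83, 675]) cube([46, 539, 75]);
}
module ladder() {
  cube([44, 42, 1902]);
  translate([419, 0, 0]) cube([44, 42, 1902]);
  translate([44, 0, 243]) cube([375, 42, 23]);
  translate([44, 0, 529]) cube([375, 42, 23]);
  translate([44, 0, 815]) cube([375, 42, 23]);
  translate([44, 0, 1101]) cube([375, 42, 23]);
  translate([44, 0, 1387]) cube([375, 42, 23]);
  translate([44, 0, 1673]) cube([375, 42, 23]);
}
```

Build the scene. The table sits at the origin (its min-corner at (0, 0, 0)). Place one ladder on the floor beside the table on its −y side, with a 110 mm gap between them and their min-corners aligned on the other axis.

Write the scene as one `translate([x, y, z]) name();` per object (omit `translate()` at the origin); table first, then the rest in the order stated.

table();
translate([0, -152, 0]) ladder();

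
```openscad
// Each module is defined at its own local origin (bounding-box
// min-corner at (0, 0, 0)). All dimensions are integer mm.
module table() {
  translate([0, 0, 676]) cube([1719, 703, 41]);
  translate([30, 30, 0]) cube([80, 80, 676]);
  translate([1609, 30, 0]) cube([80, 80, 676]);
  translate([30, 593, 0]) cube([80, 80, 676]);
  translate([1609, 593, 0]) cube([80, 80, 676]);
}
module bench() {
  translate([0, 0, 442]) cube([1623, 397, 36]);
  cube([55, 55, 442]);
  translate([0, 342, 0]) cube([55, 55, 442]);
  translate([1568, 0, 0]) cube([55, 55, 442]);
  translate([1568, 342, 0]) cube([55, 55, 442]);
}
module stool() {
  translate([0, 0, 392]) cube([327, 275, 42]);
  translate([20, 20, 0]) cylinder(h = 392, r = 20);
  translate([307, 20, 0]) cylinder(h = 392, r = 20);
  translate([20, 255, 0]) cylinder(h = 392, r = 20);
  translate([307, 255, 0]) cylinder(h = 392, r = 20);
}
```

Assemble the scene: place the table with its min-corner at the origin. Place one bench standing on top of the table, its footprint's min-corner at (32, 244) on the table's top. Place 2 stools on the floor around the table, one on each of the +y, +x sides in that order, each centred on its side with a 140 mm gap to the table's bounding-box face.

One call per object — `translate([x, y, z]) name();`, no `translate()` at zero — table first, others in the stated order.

table();
translate([32, 244, 717]) bench();
translate([696, 843, 0]) stool();
translate([1859, 214, 0]) stool();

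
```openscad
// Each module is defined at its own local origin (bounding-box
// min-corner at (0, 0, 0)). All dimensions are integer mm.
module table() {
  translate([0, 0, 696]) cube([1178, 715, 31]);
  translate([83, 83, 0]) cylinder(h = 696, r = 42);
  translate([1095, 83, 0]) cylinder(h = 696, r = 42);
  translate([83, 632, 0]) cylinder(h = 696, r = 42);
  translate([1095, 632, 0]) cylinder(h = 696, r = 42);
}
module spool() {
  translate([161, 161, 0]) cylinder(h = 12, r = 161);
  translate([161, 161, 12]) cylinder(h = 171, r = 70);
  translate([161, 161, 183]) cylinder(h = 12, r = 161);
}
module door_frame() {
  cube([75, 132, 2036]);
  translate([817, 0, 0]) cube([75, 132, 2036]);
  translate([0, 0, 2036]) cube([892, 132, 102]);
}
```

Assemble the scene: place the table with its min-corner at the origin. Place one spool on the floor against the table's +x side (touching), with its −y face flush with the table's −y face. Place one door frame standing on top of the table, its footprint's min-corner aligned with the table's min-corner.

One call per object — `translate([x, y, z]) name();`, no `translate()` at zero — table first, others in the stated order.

table();
translate([1178, 0, 0]) spool();
translate([0, 0, 727]) door_frame();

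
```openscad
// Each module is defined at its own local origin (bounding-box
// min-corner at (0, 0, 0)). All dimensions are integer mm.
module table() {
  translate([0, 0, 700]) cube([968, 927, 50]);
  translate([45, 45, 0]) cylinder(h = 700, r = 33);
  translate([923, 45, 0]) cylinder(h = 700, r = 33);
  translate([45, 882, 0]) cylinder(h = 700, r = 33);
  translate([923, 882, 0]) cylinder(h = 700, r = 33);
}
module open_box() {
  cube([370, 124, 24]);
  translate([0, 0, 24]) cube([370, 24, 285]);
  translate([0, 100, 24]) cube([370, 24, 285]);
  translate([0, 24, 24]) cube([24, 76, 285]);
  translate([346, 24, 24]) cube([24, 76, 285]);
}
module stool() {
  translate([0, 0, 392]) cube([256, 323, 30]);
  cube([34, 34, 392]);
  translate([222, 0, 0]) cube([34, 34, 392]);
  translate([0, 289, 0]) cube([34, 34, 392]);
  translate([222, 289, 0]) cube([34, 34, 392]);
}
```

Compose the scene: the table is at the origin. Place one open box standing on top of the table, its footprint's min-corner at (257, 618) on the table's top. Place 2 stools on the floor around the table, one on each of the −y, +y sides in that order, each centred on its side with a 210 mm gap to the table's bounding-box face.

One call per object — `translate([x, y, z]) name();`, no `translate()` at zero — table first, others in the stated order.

table();
translate([257, 618, 750]) open_box();
translate([356, -533, 0]) stool();
translate([356, 1137, 0]) stool();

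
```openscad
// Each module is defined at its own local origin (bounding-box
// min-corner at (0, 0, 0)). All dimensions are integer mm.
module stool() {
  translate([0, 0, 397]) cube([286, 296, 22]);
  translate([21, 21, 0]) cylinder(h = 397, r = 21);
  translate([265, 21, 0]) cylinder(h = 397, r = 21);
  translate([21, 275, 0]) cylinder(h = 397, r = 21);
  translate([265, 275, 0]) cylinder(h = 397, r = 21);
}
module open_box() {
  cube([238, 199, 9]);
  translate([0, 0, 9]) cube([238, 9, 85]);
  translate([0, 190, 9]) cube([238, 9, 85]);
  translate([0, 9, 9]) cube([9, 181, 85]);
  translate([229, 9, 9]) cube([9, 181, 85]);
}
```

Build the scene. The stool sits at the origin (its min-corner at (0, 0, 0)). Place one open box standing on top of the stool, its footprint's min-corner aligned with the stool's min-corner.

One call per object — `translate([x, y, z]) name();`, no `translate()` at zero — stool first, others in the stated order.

stool();
translate([0, 0, 419]) open_box();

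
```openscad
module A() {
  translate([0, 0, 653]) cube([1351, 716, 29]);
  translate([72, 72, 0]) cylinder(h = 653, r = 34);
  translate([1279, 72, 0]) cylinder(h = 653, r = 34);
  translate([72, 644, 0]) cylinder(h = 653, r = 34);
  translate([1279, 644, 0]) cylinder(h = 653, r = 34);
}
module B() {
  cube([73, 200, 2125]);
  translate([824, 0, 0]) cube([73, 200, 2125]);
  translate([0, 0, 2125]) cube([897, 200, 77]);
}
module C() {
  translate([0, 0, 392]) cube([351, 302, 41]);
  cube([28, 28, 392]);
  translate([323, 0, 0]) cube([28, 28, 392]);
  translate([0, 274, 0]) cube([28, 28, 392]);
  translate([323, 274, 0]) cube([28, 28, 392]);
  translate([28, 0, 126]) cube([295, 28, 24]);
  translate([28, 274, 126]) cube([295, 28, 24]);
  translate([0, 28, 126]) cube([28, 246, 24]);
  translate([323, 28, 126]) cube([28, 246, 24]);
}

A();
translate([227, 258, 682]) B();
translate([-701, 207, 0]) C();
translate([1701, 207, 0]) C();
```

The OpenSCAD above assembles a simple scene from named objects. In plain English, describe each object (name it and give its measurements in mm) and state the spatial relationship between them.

A is a rectangular dining table. The top is 1351×716×29 mm with its upper surface at z = 682 mm. It stands on four round legs of 68 mm diameter, each leg's bounding box inset 38 mm from the nearest pair of top edges, running from the floor to the underside of the top.

B is a rectangular door frame: two vertical jambs of 73×200 mm section, 2125 mm tall, with a clear opening 751 mm wide between their inner faces. A header 77 mm tall and 200 mm deep lies on top of the jambs and spans the full outside width.

C is a four-legged stool. The seat is 351×302 mm, 41 mm thick, top at z = 433 mm. It stands on four square legs, each 28×28 mm in cross-section, from z = 0 to the seat underside, each flush with a corner of the seat. Four stretchers, 28 mm wide and 24 mm tall, connect adjacent legs with their undersides at z = 126 mm, each running between the inner faces of the legs it joins and aligned with the legs' outer faces on the other axis.

The door frame is on top of the table, centred. Two stools sit around the table at the −x, +x sides.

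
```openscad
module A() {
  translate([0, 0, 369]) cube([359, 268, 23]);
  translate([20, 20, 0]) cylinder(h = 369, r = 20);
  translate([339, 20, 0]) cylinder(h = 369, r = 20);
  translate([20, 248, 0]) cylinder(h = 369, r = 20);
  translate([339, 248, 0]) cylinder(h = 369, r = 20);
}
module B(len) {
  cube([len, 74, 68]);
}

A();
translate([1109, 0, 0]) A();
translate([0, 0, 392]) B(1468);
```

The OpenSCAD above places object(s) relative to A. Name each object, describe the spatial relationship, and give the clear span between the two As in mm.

Second stool starts at x = 1109; first ends at x = 359; clear span = 1109 − 359 = 750 mm.

A is a stool. B is a beam. A beam spans the tops of two stools. The clear span between the two stools is 750 mm.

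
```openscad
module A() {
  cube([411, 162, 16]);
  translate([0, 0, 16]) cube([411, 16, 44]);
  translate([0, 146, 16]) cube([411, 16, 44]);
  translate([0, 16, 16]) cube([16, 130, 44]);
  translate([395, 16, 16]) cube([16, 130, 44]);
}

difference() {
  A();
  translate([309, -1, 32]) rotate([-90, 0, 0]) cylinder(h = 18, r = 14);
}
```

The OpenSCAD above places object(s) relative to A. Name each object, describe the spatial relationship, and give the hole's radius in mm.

A is an open box. The open box has a circular hole through its front wall. The hole's radius is 14 mm.

The subtracted cylinder has r = 14 mm.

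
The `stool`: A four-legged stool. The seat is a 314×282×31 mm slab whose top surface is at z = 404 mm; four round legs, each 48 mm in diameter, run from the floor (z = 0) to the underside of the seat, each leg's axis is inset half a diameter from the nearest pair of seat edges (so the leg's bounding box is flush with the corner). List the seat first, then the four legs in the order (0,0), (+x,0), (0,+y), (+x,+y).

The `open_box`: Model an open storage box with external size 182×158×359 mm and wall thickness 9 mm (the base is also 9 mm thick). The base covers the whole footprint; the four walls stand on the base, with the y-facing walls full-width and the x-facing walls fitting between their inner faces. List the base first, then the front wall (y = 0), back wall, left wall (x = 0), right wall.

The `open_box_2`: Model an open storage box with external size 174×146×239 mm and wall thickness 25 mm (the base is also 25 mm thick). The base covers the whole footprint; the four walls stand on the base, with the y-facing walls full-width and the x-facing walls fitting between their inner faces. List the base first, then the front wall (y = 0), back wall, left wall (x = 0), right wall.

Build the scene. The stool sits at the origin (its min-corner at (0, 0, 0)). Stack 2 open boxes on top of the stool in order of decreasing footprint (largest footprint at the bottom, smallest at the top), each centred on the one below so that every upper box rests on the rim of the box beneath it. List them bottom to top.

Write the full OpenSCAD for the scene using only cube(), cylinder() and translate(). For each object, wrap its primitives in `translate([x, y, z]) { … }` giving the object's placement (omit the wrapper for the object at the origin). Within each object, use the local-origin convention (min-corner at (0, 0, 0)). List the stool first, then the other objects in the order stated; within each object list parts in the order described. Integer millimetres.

translate([0, 0, 373]) cube([314, 282, 31]);
translate([24, 24, 0]) cylinder(h = 373, r = 24);
translate([290, 24, 0]) cylinder(h = 373, r = 24);
translate([24, 258, 0]) cylinder(h = 373, r = 24);
translate([290, 258, 0]) cylinder(h = 373, r = 24);
translate([66, 62, 404]) {
  cube([182, 158, 9]);
  translate([0, 0, 9]) cube([182, 9, 350]);
  translate([0, 149, 9]) cube([182, 9, 350]);
  translate([0, 9, 9]) cube([9, 140, 350]);
  translate([173, 9, 9]) cube([9, 140, 350]);
}
translate([70, 68, 763]) {
  cube([174, 146, 25]);
  translate([0, 0, 25]) cube([174, 25, 214]);
  translate([0, 121, 25]) cube([174, 25, 214]);
  translate([0, 25, 25]) cube([25, 96, 214]);
  translate([149, 25, 25]) cube([25, 96, 214]);
}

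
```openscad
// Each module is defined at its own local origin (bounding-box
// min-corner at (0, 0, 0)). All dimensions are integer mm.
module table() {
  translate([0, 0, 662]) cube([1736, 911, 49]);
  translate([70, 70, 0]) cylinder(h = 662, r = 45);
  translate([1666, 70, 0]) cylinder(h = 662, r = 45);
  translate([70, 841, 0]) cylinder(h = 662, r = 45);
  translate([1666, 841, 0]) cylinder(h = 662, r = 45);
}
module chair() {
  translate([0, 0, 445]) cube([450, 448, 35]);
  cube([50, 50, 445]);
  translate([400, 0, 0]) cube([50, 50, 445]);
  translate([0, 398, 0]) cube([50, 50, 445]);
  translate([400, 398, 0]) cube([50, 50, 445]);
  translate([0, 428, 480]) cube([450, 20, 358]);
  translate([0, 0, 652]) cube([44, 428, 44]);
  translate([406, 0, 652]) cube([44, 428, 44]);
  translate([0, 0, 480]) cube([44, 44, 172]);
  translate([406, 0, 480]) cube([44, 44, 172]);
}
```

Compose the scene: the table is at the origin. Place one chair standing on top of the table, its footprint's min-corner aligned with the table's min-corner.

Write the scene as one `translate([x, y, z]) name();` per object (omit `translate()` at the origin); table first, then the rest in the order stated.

table();
translate([0, 0, 711]) chair();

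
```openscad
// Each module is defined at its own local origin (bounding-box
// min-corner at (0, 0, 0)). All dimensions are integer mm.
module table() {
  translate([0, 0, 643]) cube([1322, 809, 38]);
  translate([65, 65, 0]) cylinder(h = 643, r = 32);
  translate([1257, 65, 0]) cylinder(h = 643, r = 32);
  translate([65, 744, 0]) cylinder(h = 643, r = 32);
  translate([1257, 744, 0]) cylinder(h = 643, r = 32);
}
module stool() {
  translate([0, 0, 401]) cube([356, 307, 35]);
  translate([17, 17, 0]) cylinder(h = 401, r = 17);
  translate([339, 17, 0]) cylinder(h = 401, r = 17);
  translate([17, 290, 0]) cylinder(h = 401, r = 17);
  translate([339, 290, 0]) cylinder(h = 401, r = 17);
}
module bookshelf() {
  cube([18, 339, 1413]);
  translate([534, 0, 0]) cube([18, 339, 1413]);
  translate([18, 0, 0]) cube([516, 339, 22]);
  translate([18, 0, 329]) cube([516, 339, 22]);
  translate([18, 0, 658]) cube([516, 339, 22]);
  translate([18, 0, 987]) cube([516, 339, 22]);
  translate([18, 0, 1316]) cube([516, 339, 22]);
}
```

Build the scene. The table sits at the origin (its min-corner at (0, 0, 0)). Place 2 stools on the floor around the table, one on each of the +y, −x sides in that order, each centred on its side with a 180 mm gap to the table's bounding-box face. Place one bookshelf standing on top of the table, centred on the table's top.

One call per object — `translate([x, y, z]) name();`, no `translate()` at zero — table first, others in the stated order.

table();
translate([483, 989, 0]) stool();
translate([-536, 251, 0]) stool();
translate([385, 235, 681]) bookshelf();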